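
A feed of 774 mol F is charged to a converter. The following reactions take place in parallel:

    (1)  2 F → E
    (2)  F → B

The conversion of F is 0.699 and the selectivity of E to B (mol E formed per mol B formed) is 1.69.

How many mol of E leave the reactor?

Conversion of F: F consumed = 0.699 × 774 = 541 mol = 2ξ₁ + 1ξ₂.
Selectivity: 1ξ₁ / (1ξ₂) = 1.69 → ξ₁ = 1.69 ξ₂.
Substitute: (2·1.69 + 1) ξ₂ = 541 → ξ₂ = 123.5 mol, ξ₁ = 208.8 mol.
Outlet amounts (n = n₀ + Σ ν·ξ):
  F: 774 − 2(208.8) − 1(123.5) = 233
  E: 0 + 1(208.8) = 208.8
  B: 0 + 1(123.5) = 123.5

209 mol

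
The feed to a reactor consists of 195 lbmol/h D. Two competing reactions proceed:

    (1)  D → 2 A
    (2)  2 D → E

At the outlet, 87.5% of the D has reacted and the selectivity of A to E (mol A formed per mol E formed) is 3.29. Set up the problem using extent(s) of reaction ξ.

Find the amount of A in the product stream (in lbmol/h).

Conversion of D: D consumed = 0.875 × 195 = 170.6 lbmol/h = 1ξ₁ + 2ξ₂.
Selectivity: 2ξ₁ / (1ξ₂) = 3.29 → ξ₁ = 1.645 ξ₂.
Substitute: (1·1.645 + 2) ξ₂ = 170.6 → ξ₂ = 46.81 lbmol/h, ξ₁ = 77 lbmol/h.
Outlet amounts (n = n₀ + Σ ν·ξ):
  D: 195 − 1(77) − 2(46.81) = 24.38
  A: 0 + 2(77) = 154
  E: 0 + 1(46.81) = 46.81

154 lbmol/h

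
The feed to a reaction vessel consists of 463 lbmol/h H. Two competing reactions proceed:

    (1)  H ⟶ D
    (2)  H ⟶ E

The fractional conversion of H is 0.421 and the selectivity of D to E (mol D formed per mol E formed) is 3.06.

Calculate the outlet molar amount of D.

Conversion of H: H consumed = 0.421 × 463 = 194.9 lbmol/h = 1ξ₁ + 1ξ₂.
Selectivity: 1ξ₁ / (1ξ₂) = 3.06 → ξ₁ = 3.06 ξ₂.
Substitute: (1·3.06 + 1) ξ₂ = 194.9 → ξ₂ = 48.01 lbmol/h, ξ₁ = 146.9 lbmol/h.
Outlet amounts (n = n₀ + Σ ν·ξ):
  H: 463 − 1(146.9) − 1(48.01) = 268.1
  D: 0 + 1(146.9) = 146.9
  E: 0 + 1(48.01) = 48.01

147 lbmol/h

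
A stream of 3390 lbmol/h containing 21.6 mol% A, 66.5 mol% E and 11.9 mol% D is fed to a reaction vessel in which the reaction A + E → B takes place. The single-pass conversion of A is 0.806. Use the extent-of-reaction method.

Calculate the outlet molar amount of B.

590 lbmol/h

A reacted = 0.806 × 732.2 = 590.2 lbmol/h; ν_A = −1, so ξ = 590.2/1 = 590.2 lbmol/h.
Outlet amounts (n = n₀ + ν ξ):
  A: 732.2 − 1(590.2) = 142.1
  E: 2254 − 1(590.2) = 1664
  B: 0 + 1(590.2) = 590.2
  D: 403.4 (inert)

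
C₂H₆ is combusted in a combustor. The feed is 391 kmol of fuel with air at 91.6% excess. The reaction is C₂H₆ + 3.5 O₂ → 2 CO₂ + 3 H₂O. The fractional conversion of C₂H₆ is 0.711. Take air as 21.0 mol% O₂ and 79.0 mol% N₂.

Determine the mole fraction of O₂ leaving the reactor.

0.127

Stoichiometric O₂ = 3.5 × 391 = 1368 kmol; O₂ fed = 1368 × 1.916 = 2622 kmol.
N₂ fed = 2622 × 79/21 = 9864 kmol.
Fuel reacted = 0.711 × 391 → ξ = 278 kmol.
Outlet (n = n₀ + ν ξ):
  C₂H₆: 391 − 1(278) = 113
  O₂: 2622 − 3.5(278) = 1649
  N₂: 9864 (inert)
  CO₂: 0 + 2(278) = 556
  H₂O: 0 + 3(278) = 834
Total out = 13020 kmol; y_O₂ = 1649 / 13020 = 0.1267.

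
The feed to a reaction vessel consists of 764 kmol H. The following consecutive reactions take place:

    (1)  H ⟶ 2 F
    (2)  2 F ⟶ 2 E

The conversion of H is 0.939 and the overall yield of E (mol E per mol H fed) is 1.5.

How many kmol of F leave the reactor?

Conversion of H: H consumed = 1ξ₁ = 0.939 × 764 → ξ₁ = 717.4 kmol.
Yield of E: 2ξ₂ / 764 = 1.5 → ξ₂ = 573 kmol.
Outlet amounts (n = n₀ + Σ ν·ξ):
  H: 764 − 1(717.4) = 46.6
  F: 0 + 2(717.4) − 2(573) = 288.8
  E: 0 + 2(573) = 1146

289 kmol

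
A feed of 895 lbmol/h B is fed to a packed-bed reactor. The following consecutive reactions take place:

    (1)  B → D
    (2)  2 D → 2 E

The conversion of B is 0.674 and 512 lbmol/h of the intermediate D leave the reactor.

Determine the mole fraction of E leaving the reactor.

0.102

Conversion of B: B consumed = 1ξ₁ = 0.674 × 895 → ξ₁ = 603.2 lbmol/h.
D balance: n_D = 0 + 1ξ₁ − 2ξ₂ = 512 → ξ₂ = (1·603.2 − 512)/2 = 45.62 lbmol/h.
Outlet amounts (n = n₀ + Σ ν·ξ):
  B: 895 − 1(603.2) = 291.8
  D: 0 + 1(603.2) − 2(45.62) = 512
  E: 0 + 2(45.62) = 91.23
Total out = 895 lbmol/h; y_E = 91.23 / 895 = 0.1019.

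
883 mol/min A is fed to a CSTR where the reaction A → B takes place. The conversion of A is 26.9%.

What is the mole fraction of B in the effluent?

A reacted = 0.269 × 883 = 237.5 mol/min; ν_A = −1, so ξ = 237.5/1 = 237.5 mol/min.
Outlet amounts (n = n₀ + ν ξ):
  A: 883 − 1(237.5) = 645.5
  B: 0 + 1(237.5) = 237.5
Total out = 883 mol/min; y_B = 237.5 / 883 = 0.269.

0.269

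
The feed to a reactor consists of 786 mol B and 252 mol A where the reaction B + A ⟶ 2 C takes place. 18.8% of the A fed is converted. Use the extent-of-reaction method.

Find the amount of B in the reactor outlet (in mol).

739 mol

A reacted = 0.188 × 252 = 47.38 mol; ν_A = −1, so ξ = 47.38/1 = 47.38 mol.
Outlet amounts (n = n₀ + ν ξ):
  B: 786 − 1(47.38) = 738.6
  A: 252 − 1(47.38) = 204.6
  C: 0 + 2(47.38) = 94.75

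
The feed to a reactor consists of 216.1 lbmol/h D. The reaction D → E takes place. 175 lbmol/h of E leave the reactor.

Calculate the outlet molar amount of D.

41.1 lbmol/h

For E: n = n₀ + 1ξ → 175 = 0 + 1ξ, giving ξ = 175 lbmol/h.
Outlet amounts (n = n₀ + ν ξ):
  D: 216.1 − 1(175) = 41.1
  E: 0 + 1(175) = 175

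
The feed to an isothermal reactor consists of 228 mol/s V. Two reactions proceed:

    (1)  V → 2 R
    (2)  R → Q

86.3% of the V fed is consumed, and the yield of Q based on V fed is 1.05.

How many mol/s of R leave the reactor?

154 mol/s

Conversion of V: V consumed = 1ξ₁ = 0.863 × 228 → ξ₁ = 196.8 mol/s.
Yield of Q: 1ξ₂ / 228 = 1.05 → ξ₂ = 239.4 mol/s.
Outlet amounts (n = n₀ + Σ ν·ξ):
  V: 228 − 1(196.8) = 31.24
  R: 0 + 2(196.8) − 1(239.4) = 154.1
  Q: 0 + 1(239.4) = 239.4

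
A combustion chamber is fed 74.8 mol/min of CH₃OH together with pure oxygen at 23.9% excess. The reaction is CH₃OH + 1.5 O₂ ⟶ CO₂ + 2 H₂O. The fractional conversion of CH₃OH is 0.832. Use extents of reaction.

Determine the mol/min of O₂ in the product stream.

Stoichiometric O₂ = 1.5 × 74.8 = 112.2 mol/min; O₂ fed = 112.2 × 1.239 = 139 mol/min.
Fuel reacted = 0.832 × 74.8 → ξ = 62.23 mol/min.
Outlet (n = n₀ + ν ξ):
  CH₃OH: 74.8 − 1(62.23) = 12.57
  O₂: 139 − 1.5(62.23) = 45.67
  CO₂: 0 + 1(62.23) = 62.23
  H₂O: 0 + 2(62.23) = 124.5

45.7 mol/min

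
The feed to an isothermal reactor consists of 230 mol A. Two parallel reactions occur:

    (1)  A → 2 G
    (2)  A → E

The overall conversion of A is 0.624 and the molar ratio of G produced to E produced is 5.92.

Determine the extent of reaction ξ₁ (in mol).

Conversion of A: A consumed = 0.624 × 230 = 143.5 mol = 1ξ₁ + 1ξ₂.
Selectivity: 2ξ₁ / (1ξ₂) = 5.92 → ξ₁ = 2.96 ξ₂.
Substitute: (1·2.96 + 1) ξ₂ = 143.5 → ξ₂ = 36.24 mol, ξ₁ = 107.3 mol.
Outlet amounts (n = n₀ + Σ ν·ξ):
  A: 230 − 1(107.3) − 1(36.24) = 86.48
  G: 0 + 2(107.3) = 214.6
  E: 0 + 1(36.24) = 36.24

ξ₁ = 107 mol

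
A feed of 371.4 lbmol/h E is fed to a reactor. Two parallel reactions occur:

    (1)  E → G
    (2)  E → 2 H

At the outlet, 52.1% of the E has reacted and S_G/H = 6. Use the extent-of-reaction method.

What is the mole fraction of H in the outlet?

Conversion of E: E consumed = 0.521 × 371.4 = 193.5 lbmol/h = 1ξ₁ + 1ξ₂.
Selectivity: 1ξ₁ / (2ξ₂) = 6 → ξ₁ = 12 ξ₂.
Substitute: (1·12 + 1) ξ₂ = 193.5 → ξ₂ = 14.88 lbmol/h, ξ₁ = 178.6 lbmol/h.
Outlet amounts (n = n₀ + Σ ν·ξ):
  E: 371.4 − 1(178.6) − 1(14.88) = 177.9
  G: 0 + 1(178.6) = 178.6
  H: 0 + 2(14.88) = 29.77
Total out = 386.3 lbmol/h; y_H = 29.77 / 386.3 = 0.07707.

0.0771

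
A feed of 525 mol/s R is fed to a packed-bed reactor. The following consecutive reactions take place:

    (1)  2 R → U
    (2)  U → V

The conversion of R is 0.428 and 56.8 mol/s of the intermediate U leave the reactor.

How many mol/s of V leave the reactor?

55.5 mol/s

Conversion of R: R consumed = 2ξ₁ = 0.428 × 525 → ξ₁ = 112.3 mol/s.
U balance: n_U = 0 + 1ξ₁ − 1ξ₂ = 56.8 → ξ₂ = (1·112.3 − 56.8)/1 = 55.55 mol/s.
Outlet amounts (n = n₀ + Σ ν·ξ):
  R: 525 − 2(112.3) = 300.3
  U: 0 + 1(112.3) − 1(55.55) = 56.8
  V: 0 + 1(55.55) = 55.55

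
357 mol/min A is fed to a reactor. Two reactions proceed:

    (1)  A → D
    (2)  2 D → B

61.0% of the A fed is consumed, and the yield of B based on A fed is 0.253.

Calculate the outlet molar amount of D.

37.1 mol/min

Conversion of A: A consumed = 1ξ₁ = 0.61 × 357 → ξ₁ = 217.8 mol/min.
Yield of B: 1ξ₂ / 357 = 0.253 → ξ₂ = 90.32 mol/min.
Outlet amounts (n = n₀ + Σ ν·ξ):
  A: 357 − 1(217.8) = 139.2
  D: 0 + 1(217.8) − 2(90.32) = 37.13
  B: 0 + 1(90.32) = 90.32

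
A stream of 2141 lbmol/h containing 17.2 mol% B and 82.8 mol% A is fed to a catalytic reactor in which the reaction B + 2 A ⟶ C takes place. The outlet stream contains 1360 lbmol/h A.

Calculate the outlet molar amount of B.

162 lbmol/h

For A: n = n₀ − 2ξ → 1360 = 1773 − 2ξ, giving ξ = 206.4 lbmol/h.
Outlet amounts (n = n₀ + ν ξ):
  B: 368.3 − 1(206.4) = 161.9
  A: 1773 − 2(206.4) = 1360
  C: 0 + 1(206.4) = 206.4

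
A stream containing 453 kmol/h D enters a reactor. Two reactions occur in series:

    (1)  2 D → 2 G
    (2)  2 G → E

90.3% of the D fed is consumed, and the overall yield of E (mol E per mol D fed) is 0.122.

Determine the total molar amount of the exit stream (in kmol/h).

398 kmol/h

Conversion of D: D consumed = 2ξ₁ = 0.903 × 453 → ξ₁ = 204.5 kmol/h.
Yield of E: 1ξ₂ / 453 = 0.122 → ξ₂ = 55.27 kmol/h.
Outlet amounts (n = n₀ + Σ ν·ξ):
  D: 453 − 2(204.5) = 43.94
  G: 0 + 2(204.5) − 2(55.27) = 298.5
  E: 0 + 1(55.27) = 55.27
Total out = 43.94 + 298.5 + 55.27 = 397.7 kmol/h.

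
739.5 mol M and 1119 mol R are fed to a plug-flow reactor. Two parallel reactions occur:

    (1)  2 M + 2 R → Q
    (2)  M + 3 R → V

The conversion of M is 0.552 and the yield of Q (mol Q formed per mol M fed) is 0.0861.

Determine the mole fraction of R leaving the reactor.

Yield of Q: 1ξ₁ / 739.5 = 0.0861 → ξ₁ = 63.67 mol.
Conversion of M: 2ξ₁ + 1ξ₂ = 0.552 × 739.5 = 408.2 → ξ₂ = 280.9 mol.
Outlet amounts (n = n₀ + Σ ν·ξ):
  M: 739.5 − 2(63.67) − 1(280.9) = 331.3
  R: 1119 − 2(63.67) − 3(280.9) = 149.1
  Q: 0 + 1(63.67) = 63.67
  V: 0 + 1(280.9) = 280.9
Total out = 824.9 mol; y_R = 149.1 / 824.9 = 0.1807.

0.181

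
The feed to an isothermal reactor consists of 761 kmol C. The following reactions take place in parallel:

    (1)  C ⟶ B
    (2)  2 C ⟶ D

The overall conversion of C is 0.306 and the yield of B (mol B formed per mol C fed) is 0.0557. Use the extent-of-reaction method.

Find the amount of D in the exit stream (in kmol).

Yield of B: 1ξ₁ / 761 = 0.0557 → ξ₁ = 42.39 kmol.
Conversion of C: 1ξ₁ + 2ξ₂ = 0.306 × 761 = 232.9 → ξ₂ = 95.24 kmol.
Outlet amounts (n = n₀ + Σ ν·ξ):
  C: 761 − 1(42.39) − 2(95.24) = 528.1
  B: 0 + 1(42.39) = 42.39
  D: 0 + 1(95.24) = 95.24

95.2 kmol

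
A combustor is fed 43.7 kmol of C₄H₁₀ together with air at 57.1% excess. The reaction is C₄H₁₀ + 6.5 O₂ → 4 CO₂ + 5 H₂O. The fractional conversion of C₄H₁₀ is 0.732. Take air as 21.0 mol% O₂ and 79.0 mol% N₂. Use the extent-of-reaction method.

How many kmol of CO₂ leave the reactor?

128 kmol

Stoichiometric O₂ = 6.5 × 43.7 = 284.1 kmol; O₂ fed = 284.1 × 1.571 = 446.2 kmol.
N₂ fed = 446.2 × 79/21 = 1679 kmol.
Fuel reacted = 0.732 × 43.7 → ξ = 31.99 kmol.
Outlet (n = n₀ + ν ξ):
  C₄H₁₀: 43.7 − 1(31.99) = 11.71
  O₂: 446.2 − 6.5(31.99) = 238.3
  N₂: 1679 (inert)
  CO₂: 0 + 4(31.99) = 128
  H₂O: 0 + 5(31.99) = 159.9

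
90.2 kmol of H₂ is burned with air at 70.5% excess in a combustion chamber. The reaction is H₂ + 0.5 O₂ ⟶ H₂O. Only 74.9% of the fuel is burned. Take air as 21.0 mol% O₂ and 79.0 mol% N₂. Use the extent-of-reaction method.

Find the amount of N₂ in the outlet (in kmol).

289 kmol

Stoichiometric O₂ = 0.5 × 90.2 = 45.1 kmol; O₂ fed = 45.1 × 1.705 = 76.9 kmol.
N₂ fed = 76.9 × 79/21 = 289.3 kmol.
Fuel reacted = 0.749 × 90.2 → ξ = 67.56 kmol.
Outlet (n = n₀ + ν ξ):
  H₂: 90.2 − 1(67.56) = 22.64
  O₂: 76.9 − 0.5(67.56) = 43.12
  N₂: 289.3 (inert)
  H₂O: 0 + 1(67.56) = 67.56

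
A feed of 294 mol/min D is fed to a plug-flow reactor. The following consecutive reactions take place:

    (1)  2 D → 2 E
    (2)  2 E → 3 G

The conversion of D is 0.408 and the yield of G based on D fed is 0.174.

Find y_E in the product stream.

Conversion of D: D consumed = 2ξ₁ = 0.408 × 294 → ξ₁ = 59.98 mol/min.
Yield of G: 3ξ₂ / 294 = 0.174 → ξ₂ = 17.05 mol/min.
Outlet amounts (n = n₀ + Σ ν·ξ):
  D: 294 − 2(59.98) = 174
  E: 0 + 2(59.98) − 2(17.05) = 85.85
  G: 0 + 3(17.05) = 51.16
Total out = 311.1 mol/min; y_E = 85.85 / 311.1 = 0.276.

0.276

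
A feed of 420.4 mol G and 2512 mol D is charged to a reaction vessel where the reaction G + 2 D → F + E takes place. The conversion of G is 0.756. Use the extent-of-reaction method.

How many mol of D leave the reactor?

1880 mol

G reacted = 0.756 × 420.4 = 317.8 mol; ν_G = −1, so ξ = 317.8/1 = 317.8 mol.
Outlet amounts (n = n₀ + ν ξ):
  G: 420.4 − 1(317.8) = 102.6
  D: 2512 − 2(317.8) = 1876
  F: 0 + 1(317.8) = 317.8
  E: 0 + 1(317.8) = 317.8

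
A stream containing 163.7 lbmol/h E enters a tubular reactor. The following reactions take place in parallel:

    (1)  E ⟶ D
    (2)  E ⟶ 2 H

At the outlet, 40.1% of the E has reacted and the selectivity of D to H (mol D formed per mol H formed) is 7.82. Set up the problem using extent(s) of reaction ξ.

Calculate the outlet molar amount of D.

Conversion of E: E consumed = 0.401 × 163.7 = 65.64 lbmol/h = 1ξ₁ + 1ξ₂.
Selectivity: 1ξ₁ / (2ξ₂) = 7.82 → ξ₁ = 15.64 ξ₂.
Substitute: (1·15.64 + 1) ξ₂ = 65.64 → ξ₂ = 3.945 lbmol/h, ξ₁ = 61.7 lbmol/h.
Outlet amounts (n = n₀ + Σ ν·ξ):
  E: 163.7 − 1(61.7) − 1(3.945) = 98.06
  D: 0 + 1(61.7) = 61.7
  H: 0 + 2(3.945) = 7.89

61.7 lbmol/h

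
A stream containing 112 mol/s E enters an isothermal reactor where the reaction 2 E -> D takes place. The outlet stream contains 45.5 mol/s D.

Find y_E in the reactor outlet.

0.316

For D: n = n₀ + 1ξ → 45.5 = 0 + 1ξ, giving ξ = 45.5 mol/s.
Outlet amounts (n = n₀ + ν ξ):
  E: 112 − 2(45.5) = 21
  D: 0 + 1(45.5) = 45.5
Total out = 66.5 mol/s; y_E = 21 / 66.5 = 0.3158.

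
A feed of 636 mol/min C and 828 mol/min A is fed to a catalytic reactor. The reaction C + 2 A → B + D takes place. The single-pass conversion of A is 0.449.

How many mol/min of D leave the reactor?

186 mol/min

A reacted = 0.449 × 828 = 371.8 mol/min; ν_A = −2, so ξ = 371.8/2 = 185.9 mol/min.
Outlet amounts (n = n₀ + ν ξ):
  C: 636 − 1(185.9) = 450.1
  A: 828 − 2(185.9) = 456.2
  B: 0 + 1(185.9) = 185.9
  D: 0 + 1(185.9) = 185.9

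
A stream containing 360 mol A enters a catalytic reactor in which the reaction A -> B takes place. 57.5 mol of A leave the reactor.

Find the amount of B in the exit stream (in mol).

302 mol

For A: n = n₀ − 1ξ → 57.5 = 360 − 1ξ, giving ξ = 302.5 mol.
Outlet amounts (n = n₀ + ν ξ):
  A: 360 − 1(302.5) = 57.5
  B: 0 + 1(302.5) = 302.5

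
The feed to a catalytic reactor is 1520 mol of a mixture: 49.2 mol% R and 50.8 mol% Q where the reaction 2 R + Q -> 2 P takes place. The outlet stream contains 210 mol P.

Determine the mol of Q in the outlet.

For P: n = n₀ + 2ξ → 210 = 0 + 2ξ, giving ξ = 105 mol.
Outlet amounts (n = n₀ + ν ξ):
  R: 747.8 − 2(105) = 537.8
  Q: 772.2 − 1(105) = 667.2
  P: 0 + 2(105) = 210

667 mol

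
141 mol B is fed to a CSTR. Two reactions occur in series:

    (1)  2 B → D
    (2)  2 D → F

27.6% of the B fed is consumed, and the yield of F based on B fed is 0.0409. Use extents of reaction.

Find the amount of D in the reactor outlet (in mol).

Conversion of B: B consumed = 2ξ₁ = 0.276 × 141 → ξ₁ = 19.46 mol.
Yield of F: 1ξ₂ / 141 = 0.0409 → ξ₂ = 5.767 mol.
Outlet amounts (n = n₀ + Σ ν·ξ):
  B: 141 − 2(19.46) = 102.1
  D: 0 + 1(19.46) − 2(5.767) = 7.924
  F: 0 + 1(5.767) = 5.767

7.92 mol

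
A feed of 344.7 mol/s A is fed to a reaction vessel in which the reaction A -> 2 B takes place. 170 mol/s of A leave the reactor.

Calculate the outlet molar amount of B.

349 mol/s

For A: n = n₀ − 1ξ → 170 = 344.7 − 1ξ, giving ξ = 174.7 mol/s.
Outlet amounts (n = n₀ + ν ξ):
  A: 344.7 − 1(174.7) = 170
  B: 0 + 2(174.7) = 349.4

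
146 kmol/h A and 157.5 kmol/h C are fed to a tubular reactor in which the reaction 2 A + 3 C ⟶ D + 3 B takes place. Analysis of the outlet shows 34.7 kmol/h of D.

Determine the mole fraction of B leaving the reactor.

0.387

For D: n = n₀ + 1ξ → 34.7 = 0 + 1ξ, giving ξ = 34.7 kmol/h.
Outlet amounts (n = n₀ + ν ξ):
  A: 146 − 2(34.7) = 76.6
  C: 157.5 − 3(34.7) = 53.4
  D: 0 + 1(34.7) = 34.7
  B: 0 + 3(34.7) = 104.1
Total out = 268.8 kmol/h; y_B = 104.1 / 268.8 = 0.3873.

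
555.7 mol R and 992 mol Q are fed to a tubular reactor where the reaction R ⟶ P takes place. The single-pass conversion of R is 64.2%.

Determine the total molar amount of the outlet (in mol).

R reacted = 0.642 × 555.7 = 356.8 mol; ν_R = −1, so ξ = 356.8/1 = 356.8 mol.
Outlet amounts (n = n₀ + ν ξ):
  R: 555.7 − 1(356.8) = 198.9
  P: 0 + 1(356.8) = 356.8
  Q: 992 (inert)
Total out = 198.9 + 356.8 + 992 = 1548 mol.

1550 mol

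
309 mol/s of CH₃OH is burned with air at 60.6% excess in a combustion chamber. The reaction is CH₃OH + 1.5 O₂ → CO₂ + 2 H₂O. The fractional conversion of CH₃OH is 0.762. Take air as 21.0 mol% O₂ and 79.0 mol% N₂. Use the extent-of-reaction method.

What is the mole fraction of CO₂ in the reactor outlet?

0.0593

Stoichiometric O₂ = 1.5 × 309 = 463.5 mol/s; O₂ fed = 463.5 × 1.606 = 744.4 mol/s.
N₂ fed = 744.4 × 79/21 = 2800 mol/s.
Fuel reacted = 0.762 × 309 → ξ = 235.5 mol/s.
Outlet (n = n₀ + ν ξ):
  CH₃OH: 309 − 1(235.5) = 73.54
  O₂: 744.4 − 1.5(235.5) = 391.2
  N₂: 2800 (inert)
  CO₂: 0 + 1(235.5) = 235.5
  H₂O: 0 + 2(235.5) = 470.9
Total out = 3971 mol/s; y_CO₂ = 235.5 / 3971 = 0.05929.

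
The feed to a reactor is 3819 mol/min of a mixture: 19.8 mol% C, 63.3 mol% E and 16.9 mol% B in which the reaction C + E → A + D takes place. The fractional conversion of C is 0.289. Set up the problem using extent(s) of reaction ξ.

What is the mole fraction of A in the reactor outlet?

0.0572

C reacted = 0.289 × 756.2 = 218.5 mol/min; ν_C = −1, so ξ = 218.5/1 = 218.5 mol/min.
Outlet amounts (n = n₀ + ν ξ):
  C: 756.2 − 1(218.5) = 537.6
  E: 2417 − 1(218.5) = 2199
  A: 0 + 1(218.5) = 218.5
  D: 0 + 1(218.5) = 218.5
  B: 645.4 (inert)
Total out = 3819 mol/min; y_A = 218.5 / 3819 = 0.05722.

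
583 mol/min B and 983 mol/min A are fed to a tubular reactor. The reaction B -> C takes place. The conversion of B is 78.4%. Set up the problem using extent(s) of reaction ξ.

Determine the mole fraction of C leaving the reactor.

0.292

B reacted = 0.784 × 583 = 457.1 mol/min; ν_B = −1, so ξ = 457.1/1 = 457.1 mol/min.
Outlet amounts (n = n₀ + ν ξ):
  B: 583 − 1(457.1) = 125.9
  C: 0 + 1(457.1) = 457.1
  A: 983 (inert)
Total out = 1566 mol/min; y_C = 457.1 / 1566 = 0.2919.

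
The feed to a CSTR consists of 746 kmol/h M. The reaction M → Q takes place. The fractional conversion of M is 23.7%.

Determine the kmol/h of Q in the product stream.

M reacted = 0.237 × 746 = 176.8 kmol/h; ν_M = −1, so ξ = 176.8/1 = 176.8 kmol/h.
Outlet amounts (n = n₀ + ν ξ):
  M: 746 − 1(176.8) = 569.2
  Q: 0 + 1(176.8) = 176.8

177 kmol/h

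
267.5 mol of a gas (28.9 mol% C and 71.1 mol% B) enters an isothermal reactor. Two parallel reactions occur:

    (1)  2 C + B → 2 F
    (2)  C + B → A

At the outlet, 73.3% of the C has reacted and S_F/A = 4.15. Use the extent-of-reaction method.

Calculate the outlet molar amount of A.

11 mol

Conversion of C: C consumed = 0.733 × 77.31 = 56.67 mol = 2ξ₁ + 1ξ₂.
Selectivity: 2ξ₁ / (1ξ₂) = 4.15 → ξ₁ = 2.075 ξ₂.
Substitute: (2·2.075 + 1) ξ₂ = 56.67 → ξ₂ = 11 mol, ξ₁ = 22.83 mol.
Outlet amounts (n = n₀ + Σ ν·ξ):
  C: 77.31 − 2(22.83) − 1(11) = 20.64
  B: 190.2 − 1(22.83) − 1(11) = 156.4
  F: 0 + 2(22.83) = 45.66
  A: 0 + 1(11) = 11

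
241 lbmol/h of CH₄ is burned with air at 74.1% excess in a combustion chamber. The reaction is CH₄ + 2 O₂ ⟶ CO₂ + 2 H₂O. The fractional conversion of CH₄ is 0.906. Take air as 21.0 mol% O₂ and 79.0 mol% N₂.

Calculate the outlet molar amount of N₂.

3160 lbmol/h

Stoichiometric O₂ = 2 × 241 = 482 lbmol/h; O₂ fed = 482 × 1.741 = 839.2 lbmol/h.
N₂ fed = 839.2 × 79/21 = 3157 lbmol/h.
Fuel reacted = 0.906 × 241 → ξ = 218.3 lbmol/h.
Outlet (n = n₀ + ν ξ):
  CH₄: 241 − 1(218.3) = 22.65
  O₂: 839.2 − 2(218.3) = 402.5
  N₂: 3157 (inert)
  CO₂: 0 + 1(218.3) = 218.3
  H₂O: 0 + 2(218.3) = 436.7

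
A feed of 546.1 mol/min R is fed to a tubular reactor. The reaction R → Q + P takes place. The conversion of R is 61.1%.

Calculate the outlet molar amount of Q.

R reacted = 0.611 × 546.1 = 333.7 mol/min; ν_R = −1, so ξ = 333.7/1 = 333.7 mol/min.
Outlet amounts (n = n₀ + ν ξ):
  R: 546.1 − 1(333.7) = 212.4
  Q: 0 + 1(333.7) = 333.7
  P: 0 + 1(333.7) = 333.7

334 mol/min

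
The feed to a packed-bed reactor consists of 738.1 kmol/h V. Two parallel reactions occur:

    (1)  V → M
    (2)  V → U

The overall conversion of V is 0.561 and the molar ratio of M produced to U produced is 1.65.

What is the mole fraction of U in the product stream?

Conversion of V: V consumed = 0.561 × 738.1 = 414.1 kmol/h = 1ξ₁ + 1ξ₂.
Selectivity: 1ξ₁ / (1ξ₂) = 1.65 → ξ₁ = 1.65 ξ₂.
Substitute: (1·1.65 + 1) ξ₂ = 414.1 → ξ₂ = 156.3 kmol/h, ξ₁ = 257.8 kmol/h.
Outlet amounts (n = n₀ + Σ ν·ξ):
  V: 738.1 − 1(257.8) − 1(156.3) = 324
  M: 0 + 1(257.8) = 257.8
  U: 0 + 1(156.3) = 156.3
Total out = 738.1 kmol/h; y_U = 156.3 / 738.1 = 0.2117.

0.212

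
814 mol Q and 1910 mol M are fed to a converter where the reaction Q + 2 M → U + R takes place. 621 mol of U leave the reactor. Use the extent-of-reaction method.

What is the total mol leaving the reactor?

2100 mol

For U: n = n₀ + 1ξ → 621 = 0 + 1ξ, giving ξ = 621 mol.
Outlet amounts (n = n₀ + ν ξ):
  Q: 814 − 1(621) = 193
  M: 1910 − 2(621) = 668
  U: 0 + 1(621) = 621
  R: 0 + 1(621) = 621
Total out = 193 + 668 + 621 + 621 = 2103 mol.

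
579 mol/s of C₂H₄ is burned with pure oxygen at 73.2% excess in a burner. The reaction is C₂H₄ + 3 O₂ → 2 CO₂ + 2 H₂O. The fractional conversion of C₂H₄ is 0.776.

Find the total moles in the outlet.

3590 mol/s

Stoichiometric O₂ = 3 × 579 = 1737 mol/s; O₂ fed = 1737 × 1.732 = 3008 mol/s.
Fuel reacted = 0.776 × 579 → ξ = 449.3 mol/s.
Outlet (n = n₀ + ν ξ):
  C₂H₄: 579 − 1(449.3) = 129.7
  O₂: 3008 − 3(449.3) = 1661
  CO₂: 0 + 2(449.3) = 898.6
  H₂O: 0 + 2(449.3) = 898.6
Total out = 129.7 + 1661 + 898.6 + 898.6 = 3587 mol/s.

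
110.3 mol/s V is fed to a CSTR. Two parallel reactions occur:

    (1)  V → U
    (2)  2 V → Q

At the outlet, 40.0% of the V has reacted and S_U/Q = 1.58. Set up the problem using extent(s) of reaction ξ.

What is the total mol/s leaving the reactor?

Conversion of V: V consumed = 0.4 × 110.3 = 44.12 mol/s = 1ξ₁ + 2ξ₂.
Selectivity: 1ξ₁ / (1ξ₂) = 1.58 → ξ₁ = 1.58 ξ₂.
Substitute: (1·1.58 + 2) ξ₂ = 44.12 → ξ₂ = 12.32 mol/s, ξ₁ = 19.47 mol/s.
Outlet amounts (n = n₀ + Σ ν·ξ):
  V: 110.3 − 1(19.47) − 2(12.32) = 66.18
  U: 0 + 1(19.47) = 19.47
  Q: 0 + 1(12.32) = 12.32
Total out = 66.18 + 19.47 + 12.32 = 97.98 mol/s.

98 mol/s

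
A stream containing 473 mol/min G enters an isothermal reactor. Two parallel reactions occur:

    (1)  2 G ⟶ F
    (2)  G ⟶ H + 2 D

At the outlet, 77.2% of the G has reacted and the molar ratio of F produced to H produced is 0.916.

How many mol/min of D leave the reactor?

Conversion of G: G consumed = 0.772 × 473 = 365.2 mol/min = 2ξ₁ + 1ξ₂.
Selectivity: 1ξ₁ / (1ξ₂) = 0.916 → ξ₁ = 0.916 ξ₂.
Substitute: (2·0.916 + 1) ξ₂ = 365.2 → ξ₂ = 128.9 mol/min, ξ₁ = 118.1 mol/min.
Outlet amounts (n = n₀ + Σ ν·ξ):
  G: 473 − 2(118.1) − 1(128.9) = 107.8
  F: 0 + 1(118.1) = 118.1
  H: 0 + 1(128.9) = 128.9
  D: 0 + 2(128.9) = 257.9

258 mol/min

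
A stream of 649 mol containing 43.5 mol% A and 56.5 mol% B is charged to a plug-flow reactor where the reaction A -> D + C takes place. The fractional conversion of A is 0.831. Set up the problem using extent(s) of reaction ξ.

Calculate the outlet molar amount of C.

235 mol

A reacted = 0.831 × 282.3 = 234.6 mol; ν_A = −1, so ξ = 234.6/1 = 234.6 mol.
Outlet amounts (n = n₀ + ν ξ):
  A: 282.3 − 1(234.6) = 47.71
  D: 0 + 1(234.6) = 234.6
  C: 0 + 1(234.6) = 234.6
  B: 366.7 (inert)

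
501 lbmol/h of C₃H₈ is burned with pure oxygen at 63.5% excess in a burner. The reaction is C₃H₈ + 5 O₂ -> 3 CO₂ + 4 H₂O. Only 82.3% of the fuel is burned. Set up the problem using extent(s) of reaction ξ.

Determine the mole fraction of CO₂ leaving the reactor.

Stoichiometric O₂ = 5 × 501 = 2505 lbmol/h; O₂ fed = 2505 × 1.635 = 4096 lbmol/h.
Fuel reacted = 0.823 × 501 → ξ = 412.3 lbmol/h.
Outlet (n = n₀ + ν ξ):
  C₃H₈: 501 − 1(412.3) = 88.68
  O₂: 4096 − 5(412.3) = 2034
  CO₂: 0 + 3(412.3) = 1237
  H₂O: 0 + 4(412.3) = 1649
Total out = 5009 lbmol/h; y_CO₂ = 1237 / 5009 = 0.2469.

0.247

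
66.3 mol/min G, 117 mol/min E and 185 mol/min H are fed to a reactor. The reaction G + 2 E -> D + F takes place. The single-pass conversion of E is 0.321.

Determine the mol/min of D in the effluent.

18.8 mol/min

E reacted = 0.321 × 117 = 37.56 mol/min; ν_E = −2, so ξ = 37.56/2 = 18.78 mol/min.
Outlet amounts (n = n₀ + ν ξ):
  G: 66.3 − 1(18.78) = 47.52
  E: 117 − 2(18.78) = 79.44
  D: 0 + 1(18.78) = 18.78
  F: 0 + 1(18.78) = 18.78
  H: 185 (inert)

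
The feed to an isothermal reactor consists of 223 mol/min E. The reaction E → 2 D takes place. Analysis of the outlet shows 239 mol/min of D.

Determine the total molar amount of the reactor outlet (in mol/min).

342 mol/min

For D: n = n₀ + 2ξ → 239 = 0 + 2ξ, giving ξ = 119.5 mol/min.
Outlet amounts (n = n₀ + ν ξ):
  E: 223 − 1(119.5) = 103.5
  D: 0 + 2(119.5) = 239
Total out = 103.5 + 239 = 342.5 mol/min.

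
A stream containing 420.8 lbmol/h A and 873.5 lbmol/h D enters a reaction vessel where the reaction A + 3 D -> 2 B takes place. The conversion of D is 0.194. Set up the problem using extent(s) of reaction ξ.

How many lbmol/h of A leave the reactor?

D reacted = 0.194 × 873.5 = 169.5 lbmol/h; ν_D = −3, so ξ = 169.5/3 = 56.49 lbmol/h.
Outlet amounts (n = n₀ + ν ξ):
  A: 420.8 − 1(56.49) = 364.3
  D: 873.5 − 3(56.49) = 704
  B: 0 + 2(56.49) = 113

364 lbmol/h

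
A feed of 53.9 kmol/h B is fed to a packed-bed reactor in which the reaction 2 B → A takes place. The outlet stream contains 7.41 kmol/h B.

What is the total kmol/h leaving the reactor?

30.7 kmol/h

For B: n = n₀ − 2ξ → 7.41 = 53.9 − 2ξ, giving ξ = 23.24 kmol/h.
Outlet amounts (n = n₀ + ν ξ):
  B: 53.9 − 2(23.24) = 7.41
  A: 0 + 1(23.24) = 23.24
Total out = 7.41 + 23.24 = 30.66 kmol/h.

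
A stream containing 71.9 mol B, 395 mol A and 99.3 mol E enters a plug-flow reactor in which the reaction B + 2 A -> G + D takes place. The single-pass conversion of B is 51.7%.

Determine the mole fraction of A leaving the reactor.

B reacted = 0.517 × 71.9 = 37.17 mol; ν_B = −1, so ξ = 37.17/1 = 37.17 mol.
Outlet amounts (n = n₀ + ν ξ):
  B: 71.9 − 1(37.17) = 34.73
  A: 395 − 2(37.17) = 320.7
  G: 0 + 1(37.17) = 37.17
  D: 0 + 1(37.17) = 37.17
  E: 99.3 (inert)
Total out = 529 mol; y_A = 320.7 / 529 = 0.6061.

0.606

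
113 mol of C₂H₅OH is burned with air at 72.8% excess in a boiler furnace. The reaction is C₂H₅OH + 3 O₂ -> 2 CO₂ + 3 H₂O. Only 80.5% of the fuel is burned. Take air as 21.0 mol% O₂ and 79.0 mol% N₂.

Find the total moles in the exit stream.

Stoichiometric O₂ = 3 × 113 = 339 mol; O₂ fed = 339 × 1.728 = 585.8 mol.
N₂ fed = 585.8 × 79/21 = 2204 mol.
Fuel reacted = 0.805 × 113 → ξ = 90.97 mol.
Outlet (n = n₀ + ν ξ):
  C₂H₅OH: 113 − 1(90.97) = 22.03
  O₂: 585.8 − 3(90.97) = 312.9
  N₂: 2204 (inert)
  CO₂: 0 + 2(90.97) = 181.9
  H₂O: 0 + 3(90.97) = 272.9
Total out = 22.03 + 312.9 + 2204 + 181.9 + 272.9 = 2993 mol.

2990 mol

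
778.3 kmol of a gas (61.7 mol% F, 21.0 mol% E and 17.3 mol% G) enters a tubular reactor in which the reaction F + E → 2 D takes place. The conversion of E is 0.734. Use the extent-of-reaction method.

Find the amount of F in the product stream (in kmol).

E reacted = 0.734 × 163.4 = 120 kmol; ν_E = −1, so ξ = 120/1 = 120 kmol.
Outlet amounts (n = n₀ + ν ξ):
  F: 480.2 − 1(120) = 360.2
  E: 163.4 − 1(120) = 43.48
  D: 0 + 2(120) = 239.9
  G: 134.6 (inert)

360 kmol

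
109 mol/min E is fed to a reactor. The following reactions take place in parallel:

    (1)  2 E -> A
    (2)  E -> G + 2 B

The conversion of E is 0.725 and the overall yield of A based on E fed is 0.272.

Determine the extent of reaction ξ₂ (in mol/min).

Yield of A: 1ξ₁ / 109 = 0.272 → ξ₁ = 29.65 mol/min.
Conversion of E: 2ξ₁ + 1ξ₂ = 0.725 × 109 = 79.02 → ξ₂ = 19.73 mol/min.
Outlet amounts (n = n₀ + Σ ν·ξ):
  E: 109 − 2(29.65) − 1(19.73) = 29.98
  A: 0 + 1(29.65) = 29.65
  G: 0 + 1(19.73) = 19.73
  B: 0 + 2(19.73) = 39.46

ξ₂ = 19.7 mol/min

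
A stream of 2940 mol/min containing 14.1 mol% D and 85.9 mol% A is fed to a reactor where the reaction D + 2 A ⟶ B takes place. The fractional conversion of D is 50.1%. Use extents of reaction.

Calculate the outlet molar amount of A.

D reacted = 0.501 × 414.5 = 207.7 mol/min; ν_D = −1, so ξ = 207.7/1 = 207.7 mol/min.
Outlet amounts (n = n₀ + ν ξ):
  D: 414.5 − 1(207.7) = 206.9
  A: 2525 − 2(207.7) = 2110
  B: 0 + 1(207.7) = 207.7

2110 mol/min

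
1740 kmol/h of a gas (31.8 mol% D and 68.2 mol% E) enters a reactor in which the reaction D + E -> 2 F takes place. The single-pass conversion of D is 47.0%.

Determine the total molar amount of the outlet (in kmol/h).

1740 kmol/h

D reacted = 0.47 × 553.3 = 260.1 kmol/h; ν_D = −1, so ξ = 260.1/1 = 260.1 kmol/h.
Outlet amounts (n = n₀ + ν ξ):
  D: 553.3 − 1(260.1) = 293.3
  E: 1187 − 1(260.1) = 926.6
  F: 0 + 2(260.1) = 520.1
Total out = 293.3 + 926.6 + 520.1 = 1740 kmol/h.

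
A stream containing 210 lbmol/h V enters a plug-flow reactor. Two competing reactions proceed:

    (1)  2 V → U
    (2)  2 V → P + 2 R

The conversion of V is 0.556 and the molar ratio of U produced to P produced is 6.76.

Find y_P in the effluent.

Conversion of V: V consumed = 0.556 × 210 = 116.8 lbmol/h = 2ξ₁ + 2ξ₂.
Selectivity: 1ξ₁ / (1ξ₂) = 6.76 → ξ₁ = 6.76 ξ₂.
Substitute: (2·6.76 + 2) ξ₂ = 116.8 → ξ₂ = 7.523 lbmol/h, ξ₁ = 50.86 lbmol/h.
Outlet amounts (n = n₀ + Σ ν·ξ):
  V: 210 − 2(50.86) − 2(7.523) = 93.24
  U: 0 + 1(50.86) = 50.86
  P: 0 + 1(7.523) = 7.523
  R: 0 + 2(7.523) = 15.05
Total out = 166.7 lbmol/h; y_P = 7.523 / 166.7 = 0.04514.

0.0451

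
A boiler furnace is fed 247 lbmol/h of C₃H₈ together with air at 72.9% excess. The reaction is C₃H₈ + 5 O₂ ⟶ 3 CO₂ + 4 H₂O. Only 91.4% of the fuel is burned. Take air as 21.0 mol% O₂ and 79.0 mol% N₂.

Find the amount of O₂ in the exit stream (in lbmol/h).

1010 lbmol/h

Stoichiometric O₂ = 5 × 247 = 1235 lbmol/h; O₂ fed = 1235 × 1.729 = 2135 lbmol/h.
N₂ fed = 2135 × 79/21 = 8033 lbmol/h.
Fuel reacted = 0.914 × 247 → ξ = 225.8 lbmol/h.
Outlet (n = n₀ + ν ξ):
  C₃H₈: 247 − 1(225.8) = 21.24
  O₂: 2135 − 5(225.8) = 1007
  N₂: 8033 (inert)
  CO₂: 0 + 3(225.8) = 677.3
  H₂O: 0 + 4(225.8) = 903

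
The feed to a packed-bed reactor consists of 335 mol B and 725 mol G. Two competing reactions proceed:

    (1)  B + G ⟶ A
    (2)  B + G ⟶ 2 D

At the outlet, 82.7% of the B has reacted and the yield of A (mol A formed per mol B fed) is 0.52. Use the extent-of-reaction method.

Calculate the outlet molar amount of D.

206 mol

Yield of A: 1ξ₁ / 335 = 0.52 → ξ₁ = 174.2 mol.
Conversion of B: 1ξ₁ + 1ξ₂ = 0.827 × 335 = 277 → ξ₂ = 102.8 mol.
Outlet amounts (n = n₀ + Σ ν·ξ):
  B: 335 − 1(174.2) − 1(102.8) = 57.96
  G: 725 − 1(174.2) − 1(102.8) = 448
  A: 0 + 1(174.2) = 174.2
  D: 0 + 2(102.8) = 205.7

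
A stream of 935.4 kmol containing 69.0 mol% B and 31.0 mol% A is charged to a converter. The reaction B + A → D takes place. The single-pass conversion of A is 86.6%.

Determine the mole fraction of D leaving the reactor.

A reacted = 0.866 × 290 = 251.1 kmol; ν_A = −1, so ξ = 251.1/1 = 251.1 kmol.
Outlet amounts (n = n₀ + ν ξ):
  B: 645.4 − 1(251.1) = 394.3
  A: 290 − 1(251.1) = 38.86
  D: 0 + 1(251.1) = 251.1
Total out = 684.3 kmol; y_D = 251.1 / 684.3 = 0.367.

0.367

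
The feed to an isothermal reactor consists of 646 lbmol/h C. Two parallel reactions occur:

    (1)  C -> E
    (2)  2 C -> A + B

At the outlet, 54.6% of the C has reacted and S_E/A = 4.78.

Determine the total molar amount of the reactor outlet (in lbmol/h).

Conversion of C: C consumed = 0.546 × 646 = 352.7 lbmol/h = 1ξ₁ + 2ξ₂.
Selectivity: 1ξ₁ / (1ξ₂) = 4.78 → ξ₁ = 4.78 ξ₂.
Substitute: (1·4.78 + 2) ξ₂ = 352.7 → ξ₂ = 52.02 lbmol/h, ξ₁ = 248.7 lbmol/h.
Outlet amounts (n = n₀ + Σ ν·ξ):
  C: 646 − 1(248.7) − 2(52.02) = 293.3
  E: 0 + 1(248.7) = 248.7
  A: 0 + 1(52.02) = 52.02
  B: 0 + 1(52.02) = 52.02
Total out = 293.3 + 248.7 + 52.02 + 52.02 = 646 lbmol/h.

646 lbmol/h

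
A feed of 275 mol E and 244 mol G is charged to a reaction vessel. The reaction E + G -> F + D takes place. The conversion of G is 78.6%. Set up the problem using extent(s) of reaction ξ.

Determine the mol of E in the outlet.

G reacted = 0.786 × 244 = 191.8 mol; ν_G = −1, so ξ = 191.8/1 = 191.8 mol.
Outlet amounts (n = n₀ + ν ξ):
  E: 275 − 1(191.8) = 83.22
  G: 244 − 1(191.8) = 52.22
  F: 0 + 1(191.8) = 191.8
  D: 0 + 1(191.8) = 191.8

83.2 mol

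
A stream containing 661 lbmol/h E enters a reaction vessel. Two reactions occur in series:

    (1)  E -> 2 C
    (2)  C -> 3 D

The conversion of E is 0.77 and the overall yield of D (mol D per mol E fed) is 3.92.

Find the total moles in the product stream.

2900 lbmol/h

Conversion of E: E consumed = 1ξ₁ = 0.77 × 661 → ξ₁ = 509 lbmol/h.
Yield of D: 3ξ₂ / 661 = 3.92 → ξ₂ = 863.7 lbmol/h.
Outlet amounts (n = n₀ + Σ ν·ξ):
  E: 661 − 1(509) = 152
  C: 0 + 2(509) − 1(863.7) = 154.2
  D: 0 + 3(863.7) = 2591
Total out = 152 + 154.2 + 2591 = 2897 lbmol/h.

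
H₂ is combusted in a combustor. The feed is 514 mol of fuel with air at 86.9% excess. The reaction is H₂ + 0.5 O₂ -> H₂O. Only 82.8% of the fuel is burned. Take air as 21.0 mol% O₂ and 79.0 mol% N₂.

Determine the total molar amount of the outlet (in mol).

2590 mol

Stoichiometric O₂ = 0.5 × 514 = 257 mol; O₂ fed = 257 × 1.869 = 480.3 mol.
N₂ fed = 480.3 × 79/21 = 1807 mol.
Fuel reacted = 0.828 × 514 → ξ = 425.6 mol.
Outlet (n = n₀ + ν ξ):
  H₂: 514 − 1(425.6) = 88.41
  O₂: 480.3 − 0.5(425.6) = 267.5
  N₂: 1807 (inert)
  H₂O: 0 + 1(425.6) = 425.6
Total out = 88.41 + 267.5 + 1807 + 425.6 = 2589 mol.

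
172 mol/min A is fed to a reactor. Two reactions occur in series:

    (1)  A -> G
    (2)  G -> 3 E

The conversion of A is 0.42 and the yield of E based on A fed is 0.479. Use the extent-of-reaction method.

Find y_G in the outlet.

Conversion of A: A consumed = 1ξ₁ = 0.42 × 172 → ξ₁ = 72.24 mol/min.
Yield of E: 3ξ₂ / 172 = 0.479 → ξ₂ = 27.46 mol/min.
Outlet amounts (n = n₀ + Σ ν·ξ):
  A: 172 − 1(72.24) = 99.76
  G: 0 + 1(72.24) − 1(27.46) = 44.78
  E: 0 + 3(27.46) = 82.39
Total out = 226.9 mol/min; y_G = 44.78 / 226.9 = 0.1973.

0.197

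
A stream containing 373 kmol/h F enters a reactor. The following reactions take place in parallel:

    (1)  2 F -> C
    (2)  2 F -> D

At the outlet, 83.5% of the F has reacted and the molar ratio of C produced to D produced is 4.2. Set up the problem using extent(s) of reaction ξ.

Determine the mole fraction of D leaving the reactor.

0.138

Conversion of F: F consumed = 0.835 × 373 = 311.5 kmol/h = 2ξ₁ + 2ξ₂.
Selectivity: 1ξ₁ / (1ξ₂) = 4.2 → ξ₁ = 4.2 ξ₂.
Substitute: (2·4.2 + 2) ξ₂ = 311.5 → ξ₂ = 29.95 kmol/h, ξ₁ = 125.8 kmol/h.
Outlet amounts (n = n₀ + Σ ν·ξ):
  F: 373 − 2(125.8) − 2(29.95) = 61.55
  C: 0 + 1(125.8) = 125.8
  D: 0 + 1(29.95) = 29.95
Total out = 217.3 kmol/h; y_D = 29.95 / 217.3 = 0.1378.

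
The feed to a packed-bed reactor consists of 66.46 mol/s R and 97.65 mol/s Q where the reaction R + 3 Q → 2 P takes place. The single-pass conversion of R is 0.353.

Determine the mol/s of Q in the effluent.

27.3 mol/s

R reacted = 0.353 × 66.46 = 23.46 mol/s; ν_R = −1, so ξ = 23.46/1 = 23.46 mol/s.
Outlet amounts (n = n₀ + ν ξ):
  R: 66.46 − 1(23.46) = 43
  Q: 97.65 − 3(23.46) = 27.27
  P: 0 + 2(23.46) = 46.92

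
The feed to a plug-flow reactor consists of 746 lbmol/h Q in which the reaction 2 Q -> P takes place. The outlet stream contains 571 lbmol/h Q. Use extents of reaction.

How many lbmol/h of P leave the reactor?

For Q: n = n₀ − 2ξ → 571 = 746 − 2ξ, giving ξ = 87.5 lbmol/h.
Outlet amounts (n = n₀ + ν ξ):
  Q: 746 − 2(87.5) = 571
  P: 0 + 1(87.5) = 87.5

87.5 lbmol/h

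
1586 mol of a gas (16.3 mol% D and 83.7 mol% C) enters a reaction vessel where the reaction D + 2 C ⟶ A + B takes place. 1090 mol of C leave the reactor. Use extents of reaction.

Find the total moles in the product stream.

For C: n = n₀ − 2ξ → 1090 = 1327 − 2ξ, giving ξ = 118.7 mol.
Outlet amounts (n = n₀ + ν ξ):
  D: 258.5 − 1(118.7) = 139.8
  C: 1327 − 2(118.7) = 1090
  A: 0 + 1(118.7) = 118.7
  B: 0 + 1(118.7) = 118.7
Total out = 139.8 + 1090 + 118.7 + 118.7 = 1467 mol.

1470 mol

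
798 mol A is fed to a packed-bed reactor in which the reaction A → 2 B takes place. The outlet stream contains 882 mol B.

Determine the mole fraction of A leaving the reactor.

0.288

For B: n = n₀ + 2ξ → 882 = 0 + 2ξ, giving ξ = 441 mol.
Outlet amounts (n = n₀ + ν ξ):
  A: 798 − 1(441) = 357
  B: 0 + 2(441) = 882
Total out = 1239 mol; y_A = 357 / 1239 = 0.2881.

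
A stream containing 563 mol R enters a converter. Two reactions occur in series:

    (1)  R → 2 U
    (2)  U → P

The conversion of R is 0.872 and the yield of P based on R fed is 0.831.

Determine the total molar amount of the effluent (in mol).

1050 mol

Conversion of R: R consumed = 1ξ₁ = 0.872 × 563 → ξ₁ = 490.9 mol.
Yield of P: 1ξ₂ / 563 = 0.831 → ξ₂ = 467.9 mol.
Outlet amounts (n = n₀ + Σ ν·ξ):
  R: 563 − 1(490.9) = 72.06
  U: 0 + 2(490.9) − 1(467.9) = 514
  P: 0 + 1(467.9) = 467.9
Total out = 72.06 + 514 + 467.9 = 1054 mol.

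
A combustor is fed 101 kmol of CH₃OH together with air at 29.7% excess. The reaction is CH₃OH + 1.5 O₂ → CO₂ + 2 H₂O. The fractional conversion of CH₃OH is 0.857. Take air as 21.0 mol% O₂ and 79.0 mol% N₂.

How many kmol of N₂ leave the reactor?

Stoichiometric O₂ = 1.5 × 101 = 151.5 kmol; O₂ fed = 151.5 × 1.297 = 196.5 kmol.
N₂ fed = 196.5 × 79/21 = 739.2 kmol.
Fuel reacted = 0.857 × 101 → ξ = 86.56 kmol.
Outlet (n = n₀ + ν ξ):
  CH₃OH: 101 − 1(86.56) = 14.44
  O₂: 196.5 − 1.5(86.56) = 66.66
  N₂: 739.2 (inert)
  CO₂: 0 + 1(86.56) = 86.56
  H₂O: 0 + 2(86.56) = 173.1

739 kmol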